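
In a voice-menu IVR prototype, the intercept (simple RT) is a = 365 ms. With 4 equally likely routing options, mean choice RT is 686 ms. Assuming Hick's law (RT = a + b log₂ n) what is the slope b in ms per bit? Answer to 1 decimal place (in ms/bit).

b = (686 − 365) / log₂(4) = 321 / 2 = 160.500 ms/bit.

160.5 ms/bit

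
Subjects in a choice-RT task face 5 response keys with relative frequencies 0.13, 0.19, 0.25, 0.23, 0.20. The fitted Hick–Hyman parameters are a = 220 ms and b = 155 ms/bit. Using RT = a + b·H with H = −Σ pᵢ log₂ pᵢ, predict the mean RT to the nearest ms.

H = 0.13·log₂(1/0.13) + 0.19·log₂(1/0.19) + 0.25·log₂(1/0.25) + 0.23·log₂(1/0.23) + 0.20·log₂(1/0.20) = 2.2899 bits.
RT = 220 + 155 × 2.2899 = 574.94 ms.

575 ms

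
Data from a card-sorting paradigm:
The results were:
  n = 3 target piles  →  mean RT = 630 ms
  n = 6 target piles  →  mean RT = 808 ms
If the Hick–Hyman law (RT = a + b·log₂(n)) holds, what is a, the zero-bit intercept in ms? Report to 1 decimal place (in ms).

The slope on a log₂ axis is (808 − 630) / (2.5850 − 1.5850) = 178.000 ms/bit.
Intercept: a = 630 − 178.000·log₂(3) = 347.877 ms.

347.9 ms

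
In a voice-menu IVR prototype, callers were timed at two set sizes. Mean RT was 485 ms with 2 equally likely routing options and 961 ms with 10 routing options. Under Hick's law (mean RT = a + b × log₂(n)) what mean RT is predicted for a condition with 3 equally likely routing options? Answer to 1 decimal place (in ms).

604.9 ms

With log₂ n on the abscissa the relation is linear; from the two conditions:
  b = (961 − 485) / (log₂ 10 − log₂ 2) = 476 / (3.3219 − 1) = 205.002 ms/bit
  a = 485 − 205.002 × 1 = 279.998 ms
Then RT(3) = 279.998 + 205.002 × log₂ 3 = 279.998 + 205.002 × 1.5850 ≈ 604.919 ms.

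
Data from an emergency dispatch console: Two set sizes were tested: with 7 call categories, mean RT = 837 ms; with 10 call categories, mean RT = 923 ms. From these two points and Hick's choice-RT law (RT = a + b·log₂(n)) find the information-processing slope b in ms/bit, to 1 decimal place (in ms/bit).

Slope: b = (923 − 837) / (log₂ 10 − log₂ 7) = 86/0.5146 = 167.129 ms/bit.

167.1 ms/bit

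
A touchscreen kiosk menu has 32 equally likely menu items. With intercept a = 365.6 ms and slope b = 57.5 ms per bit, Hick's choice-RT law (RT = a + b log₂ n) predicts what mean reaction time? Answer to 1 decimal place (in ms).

log₂(32) = 5 bits, so RT = 365.6 + 57.5 × 5 ≈ 653.100 ms.

653.1 ms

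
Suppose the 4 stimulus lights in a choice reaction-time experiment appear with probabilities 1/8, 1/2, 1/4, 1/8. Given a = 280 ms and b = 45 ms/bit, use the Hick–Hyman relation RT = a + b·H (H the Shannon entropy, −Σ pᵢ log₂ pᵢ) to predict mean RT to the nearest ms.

359 ms

Each term −pᵢ log₂ pᵢ: 0.125·3 + 0.5·1 + 0.25·2 + 0.125·3; summed, H = 1.750 bits.
Mean RT = a + bH = 280 + 45·1.750 = 358.75 ms.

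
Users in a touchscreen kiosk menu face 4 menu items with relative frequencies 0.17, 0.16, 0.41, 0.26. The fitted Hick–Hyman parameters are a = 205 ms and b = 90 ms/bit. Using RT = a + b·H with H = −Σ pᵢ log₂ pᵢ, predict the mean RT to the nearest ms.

375 ms

Entropy contributions −pᵢ log₂ pᵢ: 0.4346, 0.4230, 0.5274, 0.5053; sum H = 1.8903 bits.
RT = a + bH = 205 + 90·1.8903 = 375.12 ms.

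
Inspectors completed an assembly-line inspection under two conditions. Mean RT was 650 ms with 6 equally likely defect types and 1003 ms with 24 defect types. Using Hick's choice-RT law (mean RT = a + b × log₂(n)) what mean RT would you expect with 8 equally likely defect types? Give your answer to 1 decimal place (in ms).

Solve the two-equation system in a and b:
  b = (1003 − 650) / (log₂ 24 − log₂ 6) = 353 / (4.5850 − 2.5850) = 176.500 ms/bit
  a = 650 − 176.500 × 2.5850 = 193.754 ms
Then RT(8) = 193.754 + 176.500 × log₂ 8 = 193.754 + 176.500 × 3 ≈ 723.254 ms.

723.3 ms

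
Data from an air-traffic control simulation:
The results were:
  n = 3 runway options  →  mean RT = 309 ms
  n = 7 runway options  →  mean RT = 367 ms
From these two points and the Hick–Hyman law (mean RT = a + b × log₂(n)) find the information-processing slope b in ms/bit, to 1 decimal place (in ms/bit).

Slope: b = (367 − 309) / (log₂ 7 − log₂ 3) = 58/1.2224 = 47.448 ms/bit.

47.4 ms/bit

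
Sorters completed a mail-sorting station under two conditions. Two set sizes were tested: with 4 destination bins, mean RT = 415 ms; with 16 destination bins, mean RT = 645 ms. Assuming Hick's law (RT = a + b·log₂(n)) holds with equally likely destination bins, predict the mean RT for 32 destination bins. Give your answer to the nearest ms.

RT is linear in log₂ n, so two points fix the line:
  b = (645 − 415) / (log₂ 16 − log₂ 4) = 230 / (4 − 2) = 115 ms/bit
  a = 415 − 115 × 2 = 185 ms
Then RT(32) = 185 + 115 × log₂ 32 = 185 + 115 × 5 ≈ 760.000 ms.

760 ms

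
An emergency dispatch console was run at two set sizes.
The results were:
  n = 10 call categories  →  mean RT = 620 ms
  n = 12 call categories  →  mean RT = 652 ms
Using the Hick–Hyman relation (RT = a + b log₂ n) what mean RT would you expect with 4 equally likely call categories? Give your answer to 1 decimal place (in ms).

Fit slope and intercept:
  b = (652 − 620) / (log₂ 12 − log₂ 10) = 32 / (3.5850 − 3.3219) = 121.657 ms/bit
  a = 620 − 121.657 × 3.3219 = 215.864 ms
Then RT(4) = 215.864 + 121.657 × log₂ 4 = 215.864 + 121.657 × 2 ≈ 459.178 ms.

459.2 ms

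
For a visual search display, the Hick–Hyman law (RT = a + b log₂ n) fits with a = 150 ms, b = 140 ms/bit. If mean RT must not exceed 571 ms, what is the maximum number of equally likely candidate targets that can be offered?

Information budget: (571 − 150)/140 = 3.0071 bits, so n ≤ 2^3.0071 = 8.040 → at most 8.

8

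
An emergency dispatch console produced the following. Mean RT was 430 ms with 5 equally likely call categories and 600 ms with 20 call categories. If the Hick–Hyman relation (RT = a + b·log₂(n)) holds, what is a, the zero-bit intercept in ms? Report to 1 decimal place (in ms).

Slope: b = (600 − 430) / (log₂ 20 − log₂ 5) = 170/2.0000 = 85.000 ms/bit.
a = RT₁ − b·log₂ n₁ = 430 − 85.000 × 2.3219 = 232.636 ms.

232.6 ms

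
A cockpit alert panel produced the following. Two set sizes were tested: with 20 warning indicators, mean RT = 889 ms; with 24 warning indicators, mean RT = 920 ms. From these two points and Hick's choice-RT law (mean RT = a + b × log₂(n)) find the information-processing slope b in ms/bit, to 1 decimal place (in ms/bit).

117.9 ms/bit

The slope on a log₂ axis is (920 − 889) / (4.5850 − 4.3219) = 117.855 ms/bit.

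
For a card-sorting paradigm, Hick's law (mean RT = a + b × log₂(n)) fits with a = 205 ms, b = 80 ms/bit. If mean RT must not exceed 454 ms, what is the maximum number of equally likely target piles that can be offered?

8

Set 205 + 80·log₂ n ≤ 454 → log₂ n ≤ (454 − 205)/80 = 3.1125.
So n ≤ 2^3.1125 = 8.649; the largest integer n is 8.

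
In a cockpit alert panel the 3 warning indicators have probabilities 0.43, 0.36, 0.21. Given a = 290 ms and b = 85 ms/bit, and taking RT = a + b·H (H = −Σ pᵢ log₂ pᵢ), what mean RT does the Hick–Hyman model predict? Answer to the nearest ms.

Entropy contributions −pᵢ log₂ pᵢ: 0.5236, 0.5306, 0.4728; sum H = 1.5270 bits.
RT = a + bH = 290 + 85·1.5270 = 419.80 ms.

420 ms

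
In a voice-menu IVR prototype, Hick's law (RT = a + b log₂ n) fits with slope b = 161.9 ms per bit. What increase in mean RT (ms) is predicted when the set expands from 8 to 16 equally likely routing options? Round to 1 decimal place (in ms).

The intercept a cancels: ΔRT = b·(log₂ n₂ − log₂ n₁) = b·log₂(n₂/n₁).
log₂(16) − log₂(8) = log₂(16/8) = log₂(2) = 1.
ΔRT = 161.9 × 1.0000 = 161.900 ms.

161.9 ms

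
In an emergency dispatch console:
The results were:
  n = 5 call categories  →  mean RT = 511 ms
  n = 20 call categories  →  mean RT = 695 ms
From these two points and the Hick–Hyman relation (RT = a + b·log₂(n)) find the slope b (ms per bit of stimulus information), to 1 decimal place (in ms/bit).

92.0 ms/bit

b = (RT₂ − RT₁)/(log₂ n₂ − log₂ n₁) = (695 − 511)/(4.3219 − 2.3219) = 92.000 ms/bit.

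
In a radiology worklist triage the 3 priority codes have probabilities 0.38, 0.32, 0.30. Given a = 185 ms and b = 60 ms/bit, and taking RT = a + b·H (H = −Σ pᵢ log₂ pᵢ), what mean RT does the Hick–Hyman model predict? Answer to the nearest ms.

Entropy contributions −pᵢ log₂ pᵢ: 0.5305, 0.5260, 0.5211; sum H = 1.5776 bits.
RT = a + bH = 185 + 60·1.5776 = 279.65 ms.

280 ms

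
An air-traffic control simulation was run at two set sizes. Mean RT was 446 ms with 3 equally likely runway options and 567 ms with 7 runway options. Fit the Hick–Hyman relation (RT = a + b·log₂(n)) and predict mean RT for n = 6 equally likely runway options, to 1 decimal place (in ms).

545.0 ms

With log₂ n on the abscissa the relation is linear; from the two conditions:
  b = (567 − 446) / (log₂ 7 − log₂ 3) = 121 / (2.8074 − 1.5850) = 98.986 ms/bit
  a = 446 − 98.986 × 1.5850 = 289.111 ms
Then RT(6) = 289.111 + 98.986 × log₂ 6 = 289.111 + 98.986 × 2.5850 ≈ 544.986 ms.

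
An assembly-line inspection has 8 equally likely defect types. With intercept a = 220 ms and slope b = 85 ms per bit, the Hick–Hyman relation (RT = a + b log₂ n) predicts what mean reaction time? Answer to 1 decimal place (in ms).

log₂(8) = 3 bits, so RT = 220 + 85 × 3 ≈ 475.000 ms.

475.0 ms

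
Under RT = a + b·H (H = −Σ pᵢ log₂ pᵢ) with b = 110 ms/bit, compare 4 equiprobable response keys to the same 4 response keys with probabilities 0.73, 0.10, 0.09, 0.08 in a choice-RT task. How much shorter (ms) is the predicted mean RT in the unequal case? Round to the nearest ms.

81 ms

The RT saving is b·ΔH. Equiprobable H₀ = log₂(4) = 2.0000 bits; with the given probabilities H = 1.2678 bits.
b·(H₀ − H) = 110 × (2.0000 − 1.2678) = 80.54 ms.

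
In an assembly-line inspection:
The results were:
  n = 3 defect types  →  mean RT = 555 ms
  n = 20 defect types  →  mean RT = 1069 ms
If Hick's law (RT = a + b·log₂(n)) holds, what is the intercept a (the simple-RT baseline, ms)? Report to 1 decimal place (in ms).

The slope on a log₂ axis is (1069 − 555) / (4.3219 − 1.5850) = 187.799 ms/bit.
Intercept: a = 555 − 187.799·log₂(3) = 257.345 ms.

257.3 ms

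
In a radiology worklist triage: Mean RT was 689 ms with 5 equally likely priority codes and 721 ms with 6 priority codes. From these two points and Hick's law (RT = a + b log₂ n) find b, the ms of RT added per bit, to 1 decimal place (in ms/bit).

b = (RT₂ − RT₁)/(log₂ n₂ − log₂ n₁) = (721 − 689)/(2.5850 − 2.3219) = 121.657 ms/bit.

121.7 ms/bit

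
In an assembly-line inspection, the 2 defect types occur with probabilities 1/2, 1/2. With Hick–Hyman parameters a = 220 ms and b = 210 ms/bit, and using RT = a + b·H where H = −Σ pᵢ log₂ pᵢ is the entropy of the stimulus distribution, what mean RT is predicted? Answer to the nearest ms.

430 ms

H = −Σ pᵢ log₂ pᵢ = 0.5·1 + 0.5·1 = 1.000 bits.
RT = 220 + 210 × 1.000 = 430.00 ms.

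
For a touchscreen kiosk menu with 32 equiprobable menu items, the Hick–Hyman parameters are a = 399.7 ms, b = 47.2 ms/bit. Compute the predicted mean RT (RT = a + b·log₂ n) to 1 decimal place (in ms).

log₂(32) = 5 bits, so RT = 399.7 + 47.2 × 5 ≈ 635.700 ms.

635.7 ms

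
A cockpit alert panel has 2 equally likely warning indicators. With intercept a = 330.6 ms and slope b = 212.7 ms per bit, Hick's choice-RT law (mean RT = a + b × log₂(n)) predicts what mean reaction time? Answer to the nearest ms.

543 ms

log₂(2) = 1 bits, so RT = 330.6 + 212.7 × 1 ≈ 543.300 ms.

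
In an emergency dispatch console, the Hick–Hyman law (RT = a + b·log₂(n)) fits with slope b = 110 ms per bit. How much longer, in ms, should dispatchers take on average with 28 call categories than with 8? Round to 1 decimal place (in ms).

Only the slope matters, since a is common to both: ΔRT = b·log₂(n₂/n₁).
log₂(28) − log₂(8) = 4.8074 − 3 = 1.8074.
ΔRT = 110 × 1.8074 = 198.809 ms.

198.8 ms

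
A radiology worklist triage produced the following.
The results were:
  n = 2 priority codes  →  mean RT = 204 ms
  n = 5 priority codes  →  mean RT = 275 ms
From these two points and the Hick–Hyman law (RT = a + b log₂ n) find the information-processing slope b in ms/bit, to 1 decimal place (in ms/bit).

The slope on a log₂ axis is (275 − 204) / (2.3219 − 1) = 53.709 ms/bit.

53.7 ms/bit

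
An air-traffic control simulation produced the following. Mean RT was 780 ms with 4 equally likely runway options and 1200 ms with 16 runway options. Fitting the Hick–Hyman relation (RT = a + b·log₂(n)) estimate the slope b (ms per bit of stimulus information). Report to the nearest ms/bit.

b = (RT₂ − RT₁)/(log₂ n₂ − log₂ n₁) = (1200 − 780)/(4 − 2) = 210 ms/bit.

210 ms/bit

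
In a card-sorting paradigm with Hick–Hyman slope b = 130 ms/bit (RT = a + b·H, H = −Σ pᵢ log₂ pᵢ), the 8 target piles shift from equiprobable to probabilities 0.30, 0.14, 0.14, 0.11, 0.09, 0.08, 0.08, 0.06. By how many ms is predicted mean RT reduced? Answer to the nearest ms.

Equiprobable entropy H₀ = log₂ 8 = 3.0000 bits.
Skewed entropy H = −Σ pᵢ log₂ pᵢ = 2.8048 bits.
ΔRT = b·(H₀ − H) = 130 × 0.1952 = 25.38 ms.

25 ms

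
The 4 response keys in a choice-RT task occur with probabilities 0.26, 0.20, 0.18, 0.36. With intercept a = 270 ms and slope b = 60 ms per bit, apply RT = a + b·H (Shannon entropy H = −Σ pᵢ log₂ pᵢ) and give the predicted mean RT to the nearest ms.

H = 0.26·log₂(1/0.26) + 0.20·log₂(1/0.20) + 0.18·log₂(1/0.18) + 0.36·log₂(1/0.36) = 1.9456 bits.
RT = 270 + 60 × 1.9456 = 386.74 ms.

387 ms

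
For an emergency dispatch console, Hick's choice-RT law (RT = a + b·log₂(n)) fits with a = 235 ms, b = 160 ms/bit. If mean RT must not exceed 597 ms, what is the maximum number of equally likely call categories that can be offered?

4

160·log₂ n ≤ 597 − 235 = 362, giving log₂ n ≤ 2.2625 and n ≤ 4.798. The largest whole number is 4.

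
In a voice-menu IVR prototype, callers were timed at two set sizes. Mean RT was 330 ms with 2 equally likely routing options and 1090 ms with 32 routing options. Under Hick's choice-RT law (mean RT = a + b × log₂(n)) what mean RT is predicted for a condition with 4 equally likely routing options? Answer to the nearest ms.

520 ms

With log₂ n on the abscissa the relation is linear; from the two conditions:
  b = (1090 − 330) / (log₂ 32 − log₂ 2) = 760 / (5 − 1) = 190 ms/bit
  a = 330 − 190 × 1 = 140 ms
Then RT(4) = 140 + 190 × log₂ 4 = 140 + 190 × 2 ≈ 520.000 ms.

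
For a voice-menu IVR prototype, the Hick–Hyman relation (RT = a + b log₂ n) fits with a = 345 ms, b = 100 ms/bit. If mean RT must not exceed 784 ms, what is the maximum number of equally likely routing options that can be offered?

20

100·log₂ n ≤ 784 − 345 = 439, giving log₂ n ≤ 4.3900 and n ≤ 20.966. The largest whole number is 20.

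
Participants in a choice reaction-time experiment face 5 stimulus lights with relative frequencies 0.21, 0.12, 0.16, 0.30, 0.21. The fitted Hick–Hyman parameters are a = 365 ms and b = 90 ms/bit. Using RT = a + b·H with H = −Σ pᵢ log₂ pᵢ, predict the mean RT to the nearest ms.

H = 0.21·log₂(1/0.21) + 0.12·log₂(1/0.12) + 0.16·log₂(1/0.16) + 0.30·log₂(1/0.30) + 0.21·log₂(1/0.21) = 2.2568 bits.
RT = 365 + 90 × 2.2568 = 568.11 ms.

568 ms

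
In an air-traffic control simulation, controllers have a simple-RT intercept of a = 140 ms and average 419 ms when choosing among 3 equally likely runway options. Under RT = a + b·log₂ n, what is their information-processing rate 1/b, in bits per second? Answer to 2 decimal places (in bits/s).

5.68 bits/s

b = (419 − 140)/log₂ 3 = 279/1.5850 = 176.029 ms per bit = 0.17603 s/bit; the reciprocal is 5.681 bits/s.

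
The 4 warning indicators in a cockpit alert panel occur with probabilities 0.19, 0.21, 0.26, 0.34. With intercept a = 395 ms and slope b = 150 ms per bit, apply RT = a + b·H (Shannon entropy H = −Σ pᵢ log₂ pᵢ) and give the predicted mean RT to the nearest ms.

Entropy contributions −pᵢ log₂ pᵢ: 0.4552, 0.4728, 0.5053, 0.5292; sum H = 1.9625 bits.
RT = a + bH = 395 + 150·1.9625 = 689.38 ms.

689 ms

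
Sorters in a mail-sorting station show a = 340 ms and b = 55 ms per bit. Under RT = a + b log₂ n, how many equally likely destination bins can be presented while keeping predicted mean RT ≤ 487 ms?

6

Information budget: (487 − 340)/55 = 2.6727 bits, so n ≤ 2^2.6727 = 6.376 → at most 6.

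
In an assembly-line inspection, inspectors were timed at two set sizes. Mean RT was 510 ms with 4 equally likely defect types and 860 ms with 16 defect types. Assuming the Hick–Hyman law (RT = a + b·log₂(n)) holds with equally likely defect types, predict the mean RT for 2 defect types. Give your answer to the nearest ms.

335 ms

Fit slope and intercept:
  b = (860 − 510) / (log₂ 16 − log₂ 4) = 350 / (4 − 2) = 175 ms/bit
  a = 510 − 175 × 2 = 160 ms
Then RT(2) = 160 + 175 × log₂ 2 = 160 + 175 × 1 ≈ 335.000 ms.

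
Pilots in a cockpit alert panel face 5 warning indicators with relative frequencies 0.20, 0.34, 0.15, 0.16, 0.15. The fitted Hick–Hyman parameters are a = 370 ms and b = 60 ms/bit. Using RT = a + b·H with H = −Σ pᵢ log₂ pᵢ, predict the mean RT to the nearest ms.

504 ms

Entropy contributions −pᵢ log₂ pᵢ: 0.4644, 0.5292, 0.4105, 0.4230, 0.4105; sum H = 2.2377 bits.
RT = a + bH = 370 + 60·2.2377 = 504.26 ms.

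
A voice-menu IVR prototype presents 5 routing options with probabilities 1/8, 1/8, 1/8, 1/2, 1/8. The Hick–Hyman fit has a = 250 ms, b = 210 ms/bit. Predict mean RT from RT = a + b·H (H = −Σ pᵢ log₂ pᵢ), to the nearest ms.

Each term −pᵢ log₂ pᵢ: 0.125·3 + 0.125·3 + 0.125·3 + 0.5·1 + 0.125·3; summed, H = 2.000 bits.
Mean RT = a + bH = 250 + 210·2.000 = 670.00 ms.

670 ms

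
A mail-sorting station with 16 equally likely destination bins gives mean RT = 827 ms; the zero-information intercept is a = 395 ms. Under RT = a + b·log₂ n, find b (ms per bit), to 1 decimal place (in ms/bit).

16 alternatives carry log₂ 16 = 4 bits; the choice cost is 827 − 395 = 432 ms, so b = 432/4 = 108.000 ms/bit.

108.0 ms/bit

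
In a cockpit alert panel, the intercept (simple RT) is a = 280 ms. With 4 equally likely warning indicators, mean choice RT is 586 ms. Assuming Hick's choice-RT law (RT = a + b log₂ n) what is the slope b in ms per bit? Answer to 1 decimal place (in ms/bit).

log₂(4) = 2 bits.
b = (RT − a)/log₂ n = (586 − 280) / 2 = 153.000 ms/bit.

153.0 ms/bit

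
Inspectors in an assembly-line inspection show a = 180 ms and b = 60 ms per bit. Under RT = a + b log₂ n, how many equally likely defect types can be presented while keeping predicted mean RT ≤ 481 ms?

32

60·log₂ n ≤ 481 − 180 = 301, giving log₂ n ≤ 5.0167 and n ≤ 32.372. The largest whole number is 32.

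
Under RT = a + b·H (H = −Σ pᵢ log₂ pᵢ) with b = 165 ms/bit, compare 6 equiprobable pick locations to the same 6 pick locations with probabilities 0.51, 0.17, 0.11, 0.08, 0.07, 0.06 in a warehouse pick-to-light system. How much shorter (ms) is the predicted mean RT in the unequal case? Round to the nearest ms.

83 ms

Equiprobable entropy H₀ = log₂ 6 = 2.5850 bits.
Skewed entropy H = −Σ pᵢ log₂ pᵢ = 2.0839 bits.
ΔRT = b·(H₀ − H) = 165 × 0.5011 = 82.68 ms.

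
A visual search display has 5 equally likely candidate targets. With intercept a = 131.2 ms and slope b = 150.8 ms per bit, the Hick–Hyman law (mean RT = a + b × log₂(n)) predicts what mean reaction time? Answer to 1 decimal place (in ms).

481.3 ms

log₂(5) = 2.3219 bits, so RT = 131.2 + 150.8 × 2.3219 ≈ 481.347 ms.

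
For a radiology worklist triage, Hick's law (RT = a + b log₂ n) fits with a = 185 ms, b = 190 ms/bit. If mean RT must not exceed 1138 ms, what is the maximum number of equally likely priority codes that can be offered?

32

Set 185 + 190·log₂ n ≤ 1138 → log₂ n ≤ (1138 − 185)/190 = 5.0158.
So n ≤ 2^5.0158 = 32.352; the largest integer n is 32.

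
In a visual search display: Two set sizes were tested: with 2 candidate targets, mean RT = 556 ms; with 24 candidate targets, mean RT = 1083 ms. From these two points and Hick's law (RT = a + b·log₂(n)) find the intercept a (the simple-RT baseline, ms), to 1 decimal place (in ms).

b = (RT₂ − RT₁)/(log₂ n₂ − log₂ n₁) = (1083 − 556)/(4.5850 − 1) = 147.003 ms/bit.
Intercept: a = 556 − 147.003·log₂(2) = 408.997 ms.

409.0 ms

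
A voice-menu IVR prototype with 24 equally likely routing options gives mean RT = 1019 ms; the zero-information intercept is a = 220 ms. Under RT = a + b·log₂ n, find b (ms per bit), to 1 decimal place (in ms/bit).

174.3 ms/bit

24 alternatives carry log₂ 24 = 4.5850 bits; the choice cost is 1019 − 220 = 799 ms, so b = 799/4.5850 = 174.265 ms/bit.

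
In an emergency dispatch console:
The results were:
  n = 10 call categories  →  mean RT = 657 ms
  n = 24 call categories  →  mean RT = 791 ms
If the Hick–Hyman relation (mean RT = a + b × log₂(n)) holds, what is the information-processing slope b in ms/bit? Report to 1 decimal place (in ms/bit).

106.1 ms/bit

b = (RT₂ − RT₁)/(log₂ n₂ − log₂ n₁) = (791 − 657)/(4.5850 − 3.3219) = 106.094 ms/bit.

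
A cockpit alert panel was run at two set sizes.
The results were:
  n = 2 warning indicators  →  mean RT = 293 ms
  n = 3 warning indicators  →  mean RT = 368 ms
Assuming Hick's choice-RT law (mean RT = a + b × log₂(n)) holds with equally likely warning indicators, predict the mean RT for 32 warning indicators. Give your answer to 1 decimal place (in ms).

RT is linear in log₂ n, so two points fix the line:
  b = (368 − 293) / (log₂ 3 − log₂ 2) = 75 / (1.5850 − 1) = 128.213 ms/bit
  a = 293 − 128.213 × 1 = 164.787 ms
Then RT(32) = 164.787 + 128.213 × log₂ 32 = 164.787 + 128.213 × 5 ≈ 805.853 ms.

805.9 ms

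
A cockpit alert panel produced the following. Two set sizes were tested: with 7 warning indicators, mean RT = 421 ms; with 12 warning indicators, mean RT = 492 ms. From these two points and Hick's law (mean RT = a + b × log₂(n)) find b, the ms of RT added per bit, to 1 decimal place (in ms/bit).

91.3 ms/bit

The slope on a log₂ axis is (492 − 421) / (3.5850 − 2.8074) = 91.306 ms/bit.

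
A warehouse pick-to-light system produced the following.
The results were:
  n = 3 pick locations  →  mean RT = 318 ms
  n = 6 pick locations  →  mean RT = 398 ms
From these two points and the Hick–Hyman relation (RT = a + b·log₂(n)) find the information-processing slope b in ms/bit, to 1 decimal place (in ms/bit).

80.0 ms/bit

Slope: b = (398 − 318) / (log₂ 6 − log₂ 3) = 80/1.0000 = 80.000 ms/bit.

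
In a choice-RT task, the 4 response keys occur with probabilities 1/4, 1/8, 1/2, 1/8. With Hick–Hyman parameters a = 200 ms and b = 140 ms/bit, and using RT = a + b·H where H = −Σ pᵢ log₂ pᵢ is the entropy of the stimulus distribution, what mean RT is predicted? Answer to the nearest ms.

H = −Σ pᵢ log₂ pᵢ = 0.25·2 + 0.125·3 + 0.5·1 + 0.125·3 = 1.750 bits.
RT = 200 + 140 × 1.750 = 445.00 ms.

445 ms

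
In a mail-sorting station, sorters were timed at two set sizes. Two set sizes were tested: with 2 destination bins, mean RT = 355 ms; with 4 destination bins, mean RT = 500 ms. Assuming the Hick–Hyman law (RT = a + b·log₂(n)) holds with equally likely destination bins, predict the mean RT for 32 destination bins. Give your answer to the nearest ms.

935 ms

RT is linear in log₂ n, so two points fix the line:
  b = (500 − 355) / (log₂ 4 − log₂ 2) = 145 / (2 − 1) = 145 ms/bit
  a = 355 − 145 × 1 = 210 ms
Then RT(32) = 210 + 145 × log₂ 32 = 210 + 145 × 5 ≈ 935.000 ms.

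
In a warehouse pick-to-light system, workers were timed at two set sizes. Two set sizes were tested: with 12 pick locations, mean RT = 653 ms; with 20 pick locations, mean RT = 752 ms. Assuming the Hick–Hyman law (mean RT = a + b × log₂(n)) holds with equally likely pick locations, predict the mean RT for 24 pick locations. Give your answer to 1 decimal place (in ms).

Solve the two-equation system in a and b:
  b = (752 − 653) / (log₂ 20 − log₂ 12) = 99 / (4.3219 − 3.5850) = 134.335 ms/bit
  a = 653 − 134.335 × 3.5850 = 171.415 ms
Then RT(24) = 171.415 + 134.335 × log₂ 24 = 171.415 + 134.335 × 4.5850 ≈ 787.335 ms.

787.3 ms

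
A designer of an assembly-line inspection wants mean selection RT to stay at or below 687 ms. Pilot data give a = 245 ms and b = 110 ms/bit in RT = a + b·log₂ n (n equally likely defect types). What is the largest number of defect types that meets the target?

Set 245 + 110·log₂ n ≤ 687 → log₂ n ≤ (687 − 245)/110 = 4.0182.
So n ≤ 2^4.0182 = 16.203; the largest integer n is 16.

16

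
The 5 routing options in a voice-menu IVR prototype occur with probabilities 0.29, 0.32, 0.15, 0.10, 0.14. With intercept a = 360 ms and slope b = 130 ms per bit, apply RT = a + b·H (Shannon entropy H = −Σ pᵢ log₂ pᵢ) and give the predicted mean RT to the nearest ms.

Entropy contributions −pᵢ log₂ pᵢ: 0.5179, 0.5260, 0.4105, 0.3322, 0.3971; sum H = 2.1838 bits.
RT = a + bH = 360 + 130·2.1838 = 643.89 ms.

644 ms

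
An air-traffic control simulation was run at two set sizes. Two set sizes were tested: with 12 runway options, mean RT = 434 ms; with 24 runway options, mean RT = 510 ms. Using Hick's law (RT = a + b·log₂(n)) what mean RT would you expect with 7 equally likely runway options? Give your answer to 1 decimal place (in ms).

Solve the two-equation system in a and b:
  b = (510 − 434) / (log₂ 24 − log₂ 12) = 76 / (4.5850 − 3.5850) = 76.000 ms/bit
  a = 434 − 76.000 × 3.5850 = 161.543 ms
Then RT(7) = 161.543 + 76.000 × log₂ 7 = 161.543 + 76.000 × 2.8074 ≈ 374.902 ms.

374.9 ms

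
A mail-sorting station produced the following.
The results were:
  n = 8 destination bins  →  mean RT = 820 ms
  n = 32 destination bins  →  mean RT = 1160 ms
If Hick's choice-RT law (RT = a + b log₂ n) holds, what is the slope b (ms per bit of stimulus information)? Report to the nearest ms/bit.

170 ms/bit

b = (RT₂ − RT₁)/(log₂ n₂ − log₂ n₁) = (1160 − 820)/(5 − 3) = 170 ms/bit.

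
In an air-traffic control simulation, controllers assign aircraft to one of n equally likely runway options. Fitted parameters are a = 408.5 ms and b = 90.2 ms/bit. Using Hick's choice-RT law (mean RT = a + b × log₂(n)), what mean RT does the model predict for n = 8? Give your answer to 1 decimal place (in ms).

log₂(8) = 3 bits, so RT = 408.5 + 90.2 × 3 ≈ 679.100 ms.

679.1 ms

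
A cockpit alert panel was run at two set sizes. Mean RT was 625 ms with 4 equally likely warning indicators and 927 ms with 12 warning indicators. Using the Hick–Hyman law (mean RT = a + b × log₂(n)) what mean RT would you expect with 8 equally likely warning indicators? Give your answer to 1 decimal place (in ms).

815.5 ms

Fit slope and intercept:
  b = (927 − 625) / (log₂ 12 − log₂ 4) = 302 / (3.5850 − 2) = 190.541 ms/bit
  a = 625 − 190.541 × 2 = 243.918 ms
Then RT(8) = 243.918 + 190.541 × log₂ 8 = 243.918 + 190.541 × 3 ≈ 815.541 ms.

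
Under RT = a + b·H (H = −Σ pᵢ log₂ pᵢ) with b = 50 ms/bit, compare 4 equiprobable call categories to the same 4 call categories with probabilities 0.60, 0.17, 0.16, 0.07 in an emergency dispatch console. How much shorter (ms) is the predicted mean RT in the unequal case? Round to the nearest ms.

22 ms

The RT saving is b·ΔH. Equiprobable H₀ = log₂(4) = 2.0000 bits; with the given probabilities H = 1.5683 bits.
b·(H₀ − H) = 50 × (2.0000 − 1.5683) = 21.58 ms.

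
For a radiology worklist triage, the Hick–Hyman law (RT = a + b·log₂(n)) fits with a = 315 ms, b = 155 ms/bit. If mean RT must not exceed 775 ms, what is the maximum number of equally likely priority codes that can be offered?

7

Information budget: (775 − 315)/155 = 2.9677 bits, so n ≤ 2^2.9677 = 7.823 → at most 7.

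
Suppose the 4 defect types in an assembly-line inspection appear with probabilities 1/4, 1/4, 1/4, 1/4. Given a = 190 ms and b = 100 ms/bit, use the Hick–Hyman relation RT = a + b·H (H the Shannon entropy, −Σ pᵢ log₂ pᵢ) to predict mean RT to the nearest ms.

390 ms

H = −Σ pᵢ log₂ pᵢ = 0.25·2 + 0.25·2 + 0.25·2 + 0.25·2 = 2.000 bits.
RT = 190 + 100 × 2.000 = 390.00 ms.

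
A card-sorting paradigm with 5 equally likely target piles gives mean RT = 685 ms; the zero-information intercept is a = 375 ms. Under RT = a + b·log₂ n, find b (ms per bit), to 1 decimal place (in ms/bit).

log₂(5) = 2.3219 bits.
b = (RT − a)/log₂ n = (685 − 375) / 2.3219 = 133.510 ms/bit.

133.5 ms/bit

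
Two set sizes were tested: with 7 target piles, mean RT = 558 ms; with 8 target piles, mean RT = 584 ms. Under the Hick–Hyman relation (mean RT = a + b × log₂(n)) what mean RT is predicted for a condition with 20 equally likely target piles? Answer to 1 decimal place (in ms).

RT is linear in log₂ n, so two points fix the line:
  b = (584 − 558) / (log₂ 8 − log₂ 7) = 26 / (3 − 2.8074) = 134.963 ms/bit
  a = 558 − 134.963 × 2.8074 = 179.110 ms
Then RT(20) = 179.110 + 134.963 × log₂ 20 = 179.110 + 134.963 × 4.3219 ≈ 762.412 ms.

762.4 ms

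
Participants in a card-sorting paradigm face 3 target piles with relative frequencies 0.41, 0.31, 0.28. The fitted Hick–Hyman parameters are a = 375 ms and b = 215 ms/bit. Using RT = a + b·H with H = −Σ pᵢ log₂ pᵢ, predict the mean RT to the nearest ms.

Entropy contributions −pᵢ log₂ pᵢ: 0.5274, 0.5238, 0.5142; sum H = 1.5654 bits.
RT = a + bH = 375 + 215·1.5654 = 711.56 ms.

712 ms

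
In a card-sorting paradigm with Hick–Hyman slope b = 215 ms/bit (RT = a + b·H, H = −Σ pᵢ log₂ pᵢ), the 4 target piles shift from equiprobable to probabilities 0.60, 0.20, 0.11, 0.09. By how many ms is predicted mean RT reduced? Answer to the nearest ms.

93 ms

Equiprobable entropy H₀ = log₂ 4 = 2.0000 bits.
Skewed entropy H = −Σ pᵢ log₂ pᵢ = 1.5695 bits.
ΔRT = b·(H₀ − H) = 215 × 0.4305 = 92.56 ms.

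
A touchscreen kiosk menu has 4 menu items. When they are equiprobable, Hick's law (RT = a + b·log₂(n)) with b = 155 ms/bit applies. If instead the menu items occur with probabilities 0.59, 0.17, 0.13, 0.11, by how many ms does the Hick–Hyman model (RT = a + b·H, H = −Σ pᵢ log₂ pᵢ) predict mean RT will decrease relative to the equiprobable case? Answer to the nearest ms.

Equiprobable entropy H₀ = log₂ 4 = 2.0000 bits.
Skewed entropy H = −Σ pᵢ log₂ pᵢ = 1.6166 bits.
ΔRT = b·(H₀ − H) = 155 × 0.3834 = 59.42 ms.

59 ms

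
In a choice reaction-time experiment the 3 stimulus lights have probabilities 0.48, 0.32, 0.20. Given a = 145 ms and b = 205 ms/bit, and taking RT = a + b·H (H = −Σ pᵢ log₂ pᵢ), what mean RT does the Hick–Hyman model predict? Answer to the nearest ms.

Entropy contributions −pᵢ log₂ pᵢ: 0.5083, 0.5260, 0.4644; sum H = 1.4987 bits.
RT = a + bH = 145 + 205·1.4987 = 452.23 ms.

452 ms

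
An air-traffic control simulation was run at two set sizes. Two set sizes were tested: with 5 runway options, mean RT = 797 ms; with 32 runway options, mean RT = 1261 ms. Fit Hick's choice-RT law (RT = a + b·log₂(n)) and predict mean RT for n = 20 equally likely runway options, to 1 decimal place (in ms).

Solve the two-equation system in a and b:
  b = (1261 − 797) / (log₂ 32 − log₂ 5) = 464 / (5 − 2.3219) = 173.259 ms/bit
  a = 797 − 173.259 × 2.3219 = 394.705 ms
Then RT(20) = 394.705 + 173.259 × log₂ 20 = 394.705 + 173.259 × 4.3219 ≈ 1143.518 ms.

1143.5 ms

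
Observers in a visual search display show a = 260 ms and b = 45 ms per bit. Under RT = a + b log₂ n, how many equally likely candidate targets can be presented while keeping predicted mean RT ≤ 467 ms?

Information budget: (467 − 260)/45 = 4.6000 bits, so n ≤ 2^4.6000 = 24.251 → at most 24.

24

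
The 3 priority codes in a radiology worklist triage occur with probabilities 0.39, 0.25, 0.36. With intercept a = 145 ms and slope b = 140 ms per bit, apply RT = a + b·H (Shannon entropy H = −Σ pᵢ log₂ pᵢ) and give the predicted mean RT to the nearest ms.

363 ms

H = 0.39·log₂(1/0.39) + 0.25·log₂(1/0.25) + 0.36·log₂(1/0.36) = 1.5604 bits.
RT = 145 + 140 × 1.5604 = 363.46 ms.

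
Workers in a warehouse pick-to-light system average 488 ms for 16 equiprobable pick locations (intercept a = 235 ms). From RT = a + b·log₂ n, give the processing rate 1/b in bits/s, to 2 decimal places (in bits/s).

b = (488 − 235)/log₂ 16 = 253/4 = 63.250 ms per bit = 0.06325 s/bit; the reciprocal is 15.810 bits/s.

15.81 bits/s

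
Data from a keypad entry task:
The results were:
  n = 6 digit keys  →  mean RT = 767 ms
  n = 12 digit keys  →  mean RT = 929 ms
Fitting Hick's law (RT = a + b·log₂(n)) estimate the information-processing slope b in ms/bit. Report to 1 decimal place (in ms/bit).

The slope on a log₂ axis is (929 − 767) / (3.5850 − 2.5850) = 162.000 ms/bit.

162.0 ms/bit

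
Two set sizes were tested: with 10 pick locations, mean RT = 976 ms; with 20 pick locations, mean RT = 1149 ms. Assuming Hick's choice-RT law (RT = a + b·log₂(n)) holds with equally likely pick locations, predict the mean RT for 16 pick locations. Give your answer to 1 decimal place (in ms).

With log₂ n on the abscissa the relation is linear; from the two conditions:
  b = (1149 − 976) / (log₂ 20 − log₂ 10) = 173 / (4.3219 − 3.3219) = 173.000 ms/bit
  a = 976 − 173.000 × 3.3219 = 401.306 ms
Then RT(16) = 401.306 + 173.000 × log₂ 16 = 401.306 + 173.000 × 4 ≈ 1093.306 ms.

1093.3 ms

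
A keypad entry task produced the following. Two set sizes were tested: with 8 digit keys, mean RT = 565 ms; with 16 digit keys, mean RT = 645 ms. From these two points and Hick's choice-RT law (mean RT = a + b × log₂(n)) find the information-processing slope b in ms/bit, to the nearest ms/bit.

80 ms/bit

The slope on a log₂ axis is (645 − 565) / (4 − 3) = 80 ms/bit.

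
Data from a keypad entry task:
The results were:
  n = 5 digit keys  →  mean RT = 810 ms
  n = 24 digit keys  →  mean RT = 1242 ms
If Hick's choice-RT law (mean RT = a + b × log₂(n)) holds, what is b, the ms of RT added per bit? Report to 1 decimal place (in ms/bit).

Slope: b = (1242 − 810) / (log₂ 24 − log₂ 5) = 432/2.2630 = 190.894 ms/bit.

190.9 ms/bit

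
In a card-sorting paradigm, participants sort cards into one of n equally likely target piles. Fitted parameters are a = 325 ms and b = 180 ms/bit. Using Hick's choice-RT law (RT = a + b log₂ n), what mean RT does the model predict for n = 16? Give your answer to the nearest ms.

log₂(16) = 4 bits, so RT = 325 + 180 × 4 ≈ 1045.000 ms.

1045 ms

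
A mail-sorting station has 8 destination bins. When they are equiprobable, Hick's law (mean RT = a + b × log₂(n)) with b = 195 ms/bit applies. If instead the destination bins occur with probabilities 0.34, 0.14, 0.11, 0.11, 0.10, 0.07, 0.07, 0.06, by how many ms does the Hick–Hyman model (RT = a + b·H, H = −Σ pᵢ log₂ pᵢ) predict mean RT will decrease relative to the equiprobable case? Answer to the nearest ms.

The RT saving is b·ΔH. Equiprobable H₀ = log₂(8) = 3.0000 bits; with the given probabilities H = 2.7397 bits.
b·(H₀ − H) = 195 × (3.0000 − 2.7397) = 50.76 ms.

51 ms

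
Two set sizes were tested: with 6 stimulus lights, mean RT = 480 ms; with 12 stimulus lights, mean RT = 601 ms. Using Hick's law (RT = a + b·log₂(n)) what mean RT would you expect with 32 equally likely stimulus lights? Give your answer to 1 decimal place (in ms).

With log₂ n on the abscissa the relation is linear; from the two conditions:
  b = (601 − 480) / (log₂ 12 − log₂ 6) = 121 / (3.5850 − 2.5850) = 121.000 ms/bit
  a = 480 − 121.000 × 2.5850 = 167.220 ms
Then RT(32) = 167.220 + 121.000 × log₂ 32 = 167.220 + 121.000 × 5 ≈ 772.220 ms.

772.2 ms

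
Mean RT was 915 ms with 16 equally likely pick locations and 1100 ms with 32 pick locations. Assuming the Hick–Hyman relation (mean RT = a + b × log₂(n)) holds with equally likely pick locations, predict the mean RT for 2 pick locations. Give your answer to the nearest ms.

Solve the two-equation system in a and b:
  b = (1100 − 915) / (log₂ 32 − log₂ 16) = 185 / (5 − 4) = 185 ms/bit
  a = 915 − 185 × 4 = 175 ms
Then RT(2) = 175 + 185 × log₂ 2 = 175 + 185 × 1 ≈ 360.000 ms.

360 ms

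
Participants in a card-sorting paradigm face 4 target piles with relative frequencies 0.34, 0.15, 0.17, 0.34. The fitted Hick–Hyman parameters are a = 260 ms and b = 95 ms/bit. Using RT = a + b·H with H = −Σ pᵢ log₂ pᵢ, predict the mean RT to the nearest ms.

H = 0.34·log₂(1/0.34) + 0.15·log₂(1/0.15) + 0.17·log₂(1/0.17) + 0.34·log₂(1/0.34) = 1.9035 bits.
RT = 260 + 95 × 1.9035 = 440.83 ms.

441 ms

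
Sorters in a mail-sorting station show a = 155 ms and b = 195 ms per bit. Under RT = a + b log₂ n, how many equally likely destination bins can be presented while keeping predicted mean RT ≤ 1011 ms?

Set 155 + 195·log₂ n ≤ 1011 → log₂ n ≤ (1011 − 155)/195 = 4.3897.
So n ≤ 2^4.3897 = 20.963; the largest integer n is 20.

20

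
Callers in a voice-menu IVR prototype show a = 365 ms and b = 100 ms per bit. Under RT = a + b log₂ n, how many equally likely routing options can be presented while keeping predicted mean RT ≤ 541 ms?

3

Information budget: (541 − 365)/100 = 1.7600 bits, so n ≤ 2^1.7600 = 3.387 → at most 3.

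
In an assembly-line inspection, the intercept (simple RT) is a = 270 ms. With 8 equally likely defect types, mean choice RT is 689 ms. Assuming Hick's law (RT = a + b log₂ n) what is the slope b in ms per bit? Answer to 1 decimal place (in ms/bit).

b = (689 − 270) / log₂(8) = 419 / 3 = 139.667 ms/bit.

139.7 ms/bit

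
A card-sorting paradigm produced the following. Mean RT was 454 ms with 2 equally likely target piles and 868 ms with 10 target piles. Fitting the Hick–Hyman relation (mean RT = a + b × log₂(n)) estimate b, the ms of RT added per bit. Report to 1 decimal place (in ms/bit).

178.3 ms/bit

The slope on a log₂ axis is (868 − 454) / (3.3219 − 1) = 178.300 ms/bit.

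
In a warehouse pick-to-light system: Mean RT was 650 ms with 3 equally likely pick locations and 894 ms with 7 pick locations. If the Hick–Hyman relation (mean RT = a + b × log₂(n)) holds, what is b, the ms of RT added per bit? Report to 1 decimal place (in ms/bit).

199.6 ms/bit

The slope on a log₂ axis is (894 − 650) / (2.8074 − 1.5850) = 199.609 ms/bit.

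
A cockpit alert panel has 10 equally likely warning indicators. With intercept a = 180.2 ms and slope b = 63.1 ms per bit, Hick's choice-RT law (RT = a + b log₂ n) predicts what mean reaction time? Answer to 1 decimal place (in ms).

log₂(10) = 3.3219 bits, so RT = 180.2 + 63.1 × 3.3219 ≈ 389.814 ms.

389.8 ms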